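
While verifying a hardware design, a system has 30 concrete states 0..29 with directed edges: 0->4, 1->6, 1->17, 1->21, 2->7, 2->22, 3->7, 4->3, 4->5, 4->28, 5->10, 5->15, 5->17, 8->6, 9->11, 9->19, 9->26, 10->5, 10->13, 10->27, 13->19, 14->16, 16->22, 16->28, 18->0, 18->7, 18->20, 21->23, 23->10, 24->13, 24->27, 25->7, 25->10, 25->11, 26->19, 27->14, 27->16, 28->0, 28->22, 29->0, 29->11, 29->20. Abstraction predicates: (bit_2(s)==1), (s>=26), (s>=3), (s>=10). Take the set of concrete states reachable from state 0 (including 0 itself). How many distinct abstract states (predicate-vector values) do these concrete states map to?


BFS from 0:
Concrete reachable: {0, 3, 4, 5, 7, 10, 13, 14, 15, 16, 17, 19, 22, 27, 28}
Abstract via predicates (bit_2(s)==1), (s>=26), (s>=3), (s>=10):
  (0,0,0,0) <- {0}
  (0,0,1,0) <- {3}
  (0,0,1,1) <- {10, 16, 17, 19}
  (0,1,1,1) <- {27}
  (1,0,1,0) <- {4, 5, 7}
  (1,0,1,1) <- {13, 14, 15, 22}
  (1,1,1,1) <- {28}
Distinct abstract states = 7

7


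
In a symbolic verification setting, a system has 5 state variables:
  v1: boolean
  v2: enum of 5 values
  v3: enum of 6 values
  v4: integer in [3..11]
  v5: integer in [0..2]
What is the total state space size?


State space = product of domain sizes of all variables.
Domain sizes:
  v1 (boolean): 2
  v2 (enum of 5 values): 5
  v3 (enum of 6 values): 6
  v4 (integer in [3..11]): 9
  v5 (integer in [0..2]): 3
Product = 2 * 5 * 6 * 9 * 3 = 1620

1620


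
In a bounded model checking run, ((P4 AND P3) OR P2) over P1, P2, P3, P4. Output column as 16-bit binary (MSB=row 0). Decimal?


Formula: ((P4 AND P3) OR P2) over P1, P2, P3, P4 (16 rows)
Evaluate each row (bits = P1,P2,P3,P4, MSB first):
  row 0 [0000]: ((0 AND 0) OR 0) -> 0
  row 1 [0001]: ((1 AND 0) OR 0) -> 0
  row 2 [0010]: ((0 AND 1) OR 0) -> 0
  row 3 [0011]: ((1 AND 1) OR 0) -> 1
  row 4 [0100]: ((0 AND 0) OR 1) -> 1
  row 5 [0101]: ((1 AND 0) OR 1) -> 1
  row 6 [0110]: ((0 AND 1) OR 1) -> 1
  row 7 [0111]: ((1 AND 1) OR 1) -> 1
  row 8 [1000]: ((0 AND 0) OR 0) -> 0
  row 9 [1001]: ((1 AND 0) OR 0) -> 0
  row 10 [1010]: ((0 AND 1) OR 0) -> 0
  row 11 [1011]: ((1 AND 1) OR 0) -> 1
  row 12 [1100]: ((0 AND 0) OR 1) -> 1
  row 13 [1101]: ((1 AND 0) OR 1) -> 1
  row 14 [1110]: ((0 AND 1) OR 1) -> 1
  row 15 [1111]: ((1 AND 1) OR 1) -> 1
Full result column, 4 rows per line (P1,P2 fixed per line; P3,P4 runs 00..11 left to right):
  rows 0-3 [P1,P2=00]: 0001  = hex 1
  rows 4-7 [P1,P2=01]: 1111  = hex F
  rows 8-11 [P1,P2=10]: 0001  = hex 1
  rows 12-15 [P1,P2=11]: 1111  = hex F
Output column (row 0 .. row 15) = 0001111100011111
Output column grouped in 4s = 0001 1111 0001 1111 = 0x1F1F
Convert to decimal digit by digit (value = value*16 + digit):
  1 -> 1
  1*16 + 15 (F) = 31
  31*16 + 1 = 497
  497*16 + 15 (F) = 7967
Decimal = 7967

7967


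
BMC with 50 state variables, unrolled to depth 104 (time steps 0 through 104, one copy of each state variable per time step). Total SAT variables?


BMC unrolls to depth k, creating one copy of each state var for steps 0..k.
Step count = 104 + 1 = 105 (steps 0 through 104)
Vars per step = 50
Total = 50 * 105 = 5250

5250


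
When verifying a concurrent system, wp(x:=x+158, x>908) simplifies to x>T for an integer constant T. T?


Formula: wp(x:=E, P) = P[E/x] (substitute E for x in postcondition)
Step 1: Postcondition: x>908
Step 2: Substitute x+158 for x: x+158>908
Step 3: Solve for x: x > 908-158 = 750

750


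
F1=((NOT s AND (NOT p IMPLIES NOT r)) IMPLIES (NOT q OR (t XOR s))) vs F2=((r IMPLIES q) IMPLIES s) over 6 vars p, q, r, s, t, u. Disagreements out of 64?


F1 = ((NOT s AND (NOT p IMPLIES NOT r)) IMPLIES (NOT q OR (t XOR s)))
F2 = ((r IMPLIES q) IMPLIES s)
Evaluate both on each of 64 rows (bits = p,q,r,s,t,u):
  row 0 [000000]: F1=1 F2=0 (differ) -> 1
  row 1 [000001]: F1=1 F2=0 (differ) -> 1
  row 2 [000010]: F1=1 F2=0 (differ) -> 1
  row 3 [000011]: F1=1 F2=0 (differ) -> 1
  row 4 [000100]: F1=1 F2=1 -> 0
  (every remaining row is evaluated the same way; all 64 results are listed next)
Full result column, 8 rows per line (p,q,r fixed per line; s,t,u runs 000..111 left to right):
  rows 0-7 [p,q,r=000]: 11110000  (ones: 4)
  rows 8-15 [p,q,r=001]: 00000000  (ones: 0)
  rows 16-23 [p,q,r=010]: 00110000  (ones: 2)
  rows 24-31 [p,q,r=011]: 11110000  (ones: 4)
  rows 32-39 [p,q,r=100]: 11110000  (ones: 4)
  rows 40-47 [p,q,r=101]: 00000000  (ones: 0)
  rows 48-55 [p,q,r=110]: 00110000  (ones: 2)
  rows 56-63 [p,q,r=111]: 00110000  (ones: 2)
Disagreements = 4+0+2+4+4+0+2+2 = 18

18


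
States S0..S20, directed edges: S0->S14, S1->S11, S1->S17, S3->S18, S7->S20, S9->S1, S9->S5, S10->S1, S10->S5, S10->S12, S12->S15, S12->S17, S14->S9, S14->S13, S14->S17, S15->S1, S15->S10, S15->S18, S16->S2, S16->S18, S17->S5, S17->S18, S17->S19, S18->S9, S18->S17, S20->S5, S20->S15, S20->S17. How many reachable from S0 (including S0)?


BFS from S0:
  layer 0: {S0}
  layer 1: {S14}
  layer 2: {S9, S13, S17}
  layer 3: {S1, S5, S18, S19}
  layer 4: {S11}
Reachable set: {S0, S1, S5, S9, S11, S13, S14, S17, S18, S19}
Count = 10

10


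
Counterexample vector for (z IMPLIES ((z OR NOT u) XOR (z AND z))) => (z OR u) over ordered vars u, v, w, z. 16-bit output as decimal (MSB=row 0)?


F1 = (z IMPLIES ((z OR NOT u) XOR (z AND z)))
F2 = (z OR u)
Counterexample to F1=>F2 is where F1=1 and F2=0.
Evaluate each row (bits = u,v,w,z, MSB first):
  row 0 [0000]: F1=1 F2=0 -> F1&~F2 -> 1
  row 1 [0001]: F1=0 F2=1 -> F1&~F2 -> 0
  row 2 [0010]: F1=1 F2=0 -> F1&~F2 -> 1
  row 3 [0011]: F1=0 F2=1 -> F1&~F2 -> 0
  row 4 [0100]: F1=1 F2=0 -> F1&~F2 -> 1
  row 5 [0101]: F1=0 F2=1 -> F1&~F2 -> 0
  row 6 [0110]: F1=1 F2=0 -> F1&~F2 -> 1
  row 7 [0111]: F1=0 F2=1 -> F1&~F2 -> 0
  row 8 [1000]: F1=1 F2=1 -> F1&~F2 -> 0
  row 9 [1001]: F1=0 F2=1 -> F1&~F2 -> 0
  row 10 [1010]: F1=1 F2=1 -> F1&~F2 -> 0
  row 11 [1011]: F1=0 F2=1 -> F1&~F2 -> 0
  row 12 [1100]: F1=1 F2=1 -> F1&~F2 -> 0
  row 13 [1101]: F1=0 F2=1 -> F1&~F2 -> 0
  row 14 [1110]: F1=1 F2=1 -> F1&~F2 -> 0
  row 15 [1111]: F1=0 F2=1 -> F1&~F2 -> 0
Full result column, 4 rows per line (u,v fixed per line; w,z runs 00..11 left to right):
  rows 0-3 [u,v=00]: 1010  = hex A
  rows 4-7 [u,v=01]: 1010  = hex A
  rows 8-11 [u,v=10]: 0000  = hex 0
  rows 12-15 [u,v=11]: 0000  = hex 0
Counterexample vector (row 0 .. row 15) = 1010101000000000
Output column grouped in 4s = 1010 1010 0000 0000 = 0xAA00
Convert to decimal digit by digit (value = value*16 + digit):
  A -> 10
  10*16 + 10 (A) = 170
  170*16 + 0 = 2720
  2720*16 + 0 = 43520
Decimal = 43520

43520


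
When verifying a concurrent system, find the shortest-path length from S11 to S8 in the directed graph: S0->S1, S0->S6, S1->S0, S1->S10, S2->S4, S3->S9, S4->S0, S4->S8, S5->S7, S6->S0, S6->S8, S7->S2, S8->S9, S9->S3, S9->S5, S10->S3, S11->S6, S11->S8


BFS layer-by-layer from S11:
  dist 0: {S11}
  dist 1: {S6, S8}
  -> S8 reached at distance 1
Shortest path length = 1

1


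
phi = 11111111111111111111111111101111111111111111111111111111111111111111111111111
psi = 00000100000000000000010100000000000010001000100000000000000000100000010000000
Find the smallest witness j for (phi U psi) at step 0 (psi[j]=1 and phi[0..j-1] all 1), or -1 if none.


(phi U psi) at 0: need smallest j with psi[j]=1 and phi[i]=1 for all i in [0,j).
Scan from step 0:
  step 0: phi=1, psi=0 -> continue
  step 1: phi=1, psi=0 -> continue
  step 2: phi=1, psi=0 -> continue
  step 3: phi=1, psi=0 -> continue
  step 5: psi=1 and phi held for [0,5) -> witness found
Witness step = 5

5


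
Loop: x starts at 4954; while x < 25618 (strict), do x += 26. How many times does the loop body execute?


Step 1: x goes from 4954 toward 25618 by 26; the body runs while x<25618, so iterations = ceil((bound-start)/step)
Step 2: Distance=20664
Step 3: ceil(20664/26)=795

795


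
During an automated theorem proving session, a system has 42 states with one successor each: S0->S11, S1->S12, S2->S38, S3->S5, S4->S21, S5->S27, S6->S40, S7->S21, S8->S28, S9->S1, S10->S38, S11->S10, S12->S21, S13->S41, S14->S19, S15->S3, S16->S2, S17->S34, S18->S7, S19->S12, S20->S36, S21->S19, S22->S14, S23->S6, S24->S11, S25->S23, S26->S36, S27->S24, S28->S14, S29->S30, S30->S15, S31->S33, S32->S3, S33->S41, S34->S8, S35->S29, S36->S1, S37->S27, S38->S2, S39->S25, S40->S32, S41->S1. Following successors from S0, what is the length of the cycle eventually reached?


Trace from S0 until a state repeats:
  S0 -> S11 -> S10 -> S38 -> S2 -> S38
S38 first seen at step 3, revisited at step 5.
Cycle length = 5 - 3 = 2

2


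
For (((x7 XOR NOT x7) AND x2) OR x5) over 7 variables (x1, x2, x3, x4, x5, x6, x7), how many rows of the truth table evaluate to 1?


Formula: (((x7 XOR NOT x7) AND x2) OR x5) over 7 vars (128 rows)
Evaluate each row (x1, x2, x3, x4, x5, x6, x7 as bits, MSB first):
  row 0 [0000000]: (((0 XOR NOT 0) AND 0) OR 0) -> 0
  row 1 [0000001]: (((1 XOR NOT 1) AND 0) OR 0) -> 0
  row 2 [0000010]: (((0 XOR NOT 0) AND 0) OR 0) -> 0
  row 3 [0000011]: (((1 XOR NOT 1) AND 0) OR 0) -> 0
  row 4 [0000100]: (((0 XOR NOT 0) AND 0) OR 1) -> 1
  (every remaining row is evaluated the same way; all 128 results are listed next)
Full result column, 8 rows per line (x1,x2,x3,x4 fixed per line; x5,x6,x7 runs 000..111 left to right):
  rows 0-7 [x1,x2,x3,x4=0000]: 00001111  (ones: 4)
  rows 8-15 [x1,x2,x3,x4=0001]: 00001111  (ones: 4)
  rows 16-23 [x1,x2,x3,x4=0010]: 00001111  (ones: 4)
  rows 24-31 [x1,x2,x3,x4=0011]: 00001111  (ones: 4)
  rows 32-39 [x1,x2,x3,x4=0100]: 11111111  (ones: 8)
  rows 40-47 [x1,x2,x3,x4=0101]: 11111111  (ones: 8)
  rows 48-55 [x1,x2,x3,x4=0110]: 11111111  (ones: 8)
  rows 56-63 [x1,x2,x3,x4=0111]: 11111111  (ones: 8)
  rows 64-71 [x1,x2,x3,x4=1000]: 00001111  (ones: 4)
  rows 72-79 [x1,x2,x3,x4=1001]: 00001111  (ones: 4)
  rows 80-87 [x1,x2,x3,x4=1010]: 00001111  (ones: 4)
  rows 88-95 [x1,x2,x3,x4=1011]: 00001111  (ones: 4)
  rows 96-103 [x1,x2,x3,x4=1100]: 11111111  (ones: 8)
  rows 104-111 [x1,x2,x3,x4=1101]: 11111111  (ones: 8)
  rows 112-119 [x1,x2,x3,x4=1110]: 11111111  (ones: 8)
  rows 120-127 [x1,x2,x3,x4=1111]: 11111111  (ones: 8)
Count of 1-rows = 4+4+4+4+8+8+8+8+4+4+4+4+8+8+8+8 = 96

96


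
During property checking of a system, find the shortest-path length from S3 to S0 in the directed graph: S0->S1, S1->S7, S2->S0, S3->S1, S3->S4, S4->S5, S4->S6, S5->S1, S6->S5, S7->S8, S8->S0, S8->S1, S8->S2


BFS layer-by-layer from S3:
  dist 0: {S3}
  dist 1: {S1, S4}
  dist 2: {S5, S6, S7}
  dist 3: {S8}
  dist 4: {S0, S2}
  -> S0 reached at distance 4
Shortest path length = 4

4


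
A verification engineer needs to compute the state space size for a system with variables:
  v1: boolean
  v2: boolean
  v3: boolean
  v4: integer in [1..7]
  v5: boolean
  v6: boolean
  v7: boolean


State space = product of domain sizes of all variables.
Domain sizes:
  v1 (boolean): 2
  v2 (boolean): 2
  v3 (boolean): 2
  v4 (integer in [1..7]): 7
  v5 (boolean): 2
  v6 (boolean): 2
  v7 (boolean): 2
Product = 2 * 2 * 2 * 7 * 2 * 2 * 2 = 448

448


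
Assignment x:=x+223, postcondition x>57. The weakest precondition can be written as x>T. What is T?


Formula: wp(x:=E, P) = P[E/x] (substitute E for x in postcondition)
Step 1: Postcondition: x>57
Step 2: Substitute x+223 for x: x+223>57
Step 3: Solve for x: x > 57-223 = -166

-166


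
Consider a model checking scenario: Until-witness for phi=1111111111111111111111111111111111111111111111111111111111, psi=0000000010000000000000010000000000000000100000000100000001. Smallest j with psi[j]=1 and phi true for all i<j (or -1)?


(phi U psi) at 0: need smallest j with psi[j]=1 and phi[i]=1 for all i in [0,j).
Scan from step 0:
  step 0: phi=1, psi=0 -> continue
  step 1: phi=1, psi=0 -> continue
  step 2: phi=1, psi=0 -> continue
  step 3: phi=1, psi=0 -> continue
  step 8: psi=1 and phi held for [0,8) -> witness found
Witness step = 8

8


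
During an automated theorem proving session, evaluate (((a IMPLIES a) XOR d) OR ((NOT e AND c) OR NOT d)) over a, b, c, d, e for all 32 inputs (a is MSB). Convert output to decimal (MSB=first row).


Formula: (((a IMPLIES a) XOR d) OR ((NOT e AND c) OR NOT d)) over a, b, c, d, e (32 rows)
Evaluate each row (bits = a,b,c,d,e, MSB first):
  row 0 [00000]: (((0 IMPLIES 0) XOR 0) OR ((NOT 0 AND 0) OR NOT 0)) -> 1
  row 1 [00001]: (((0 IMPLIES 0) XOR 0) OR ((NOT 1 AND 0) OR NOT 0)) -> 1
  row 2 [00010]: (((0 IMPLIES 0) XOR 1) OR ((NOT 0 AND 0) OR NOT 1)) -> 0
  row 3 [00011]: (((0 IMPLIES 0) XOR 1) OR ((NOT 1 AND 0) OR NOT 1)) -> 0
  row 4 [00100]: (((0 IMPLIES 0) XOR 0) OR ((NOT 0 AND 1) OR NOT 0)) -> 1
  row 5 [00101]: (((0 IMPLIES 0) XOR 0) OR ((NOT 1 AND 1) OR NOT 0)) -> 1
  row 6 [00110]: (((0 IMPLIES 0) XOR 1) OR ((NOT 0 AND 1) OR NOT 1)) -> 1
  row 7 [00111]: (((0 IMPLIES 0) XOR 1) OR ((NOT 1 AND 1) OR NOT 1)) -> 0
  row 8 [01000]: (((0 IMPLIES 0) XOR 0) OR ((NOT 0 AND 0) OR NOT 0)) -> 1
  row 9 [01001]: (((0 IMPLIES 0) XOR 0) OR ((NOT 1 AND 0) OR NOT 0)) -> 1
  row 10 [01010]: (((0 IMPLIES 0) XOR 1) OR ((NOT 0 AND 0) OR NOT 1)) -> 0
  row 11 [01011]: (((0 IMPLIES 0) XOR 1) OR ((NOT 1 AND 0) OR NOT 1)) -> 0
  row 12 [01100]: (((0 IMPLIES 0) XOR 0) OR ((NOT 0 AND 1) OR NOT 0)) -> 1
  row 13 [01101]: (((0 IMPLIES 0) XOR 0) OR ((NOT 1 AND 1) OR NOT 0)) -> 1
  row 14 [01110]: (((0 IMPLIES 0) XOR 1) OR ((NOT 0 AND 1) OR NOT 1)) -> 1
  row 15 [01111]: (((0 IMPLIES 0) XOR 1) OR ((NOT 1 AND 1) OR NOT 1)) -> 0
  row 16 [10000]: (((1 IMPLIES 1) XOR 0) OR ((NOT 0 AND 0) OR NOT 0)) -> 1
  row 17 [10001]: (((1 IMPLIES 1) XOR 0) OR ((NOT 1 AND 0) OR NOT 0)) -> 1
  row 18 [10010]: (((1 IMPLIES 1) XOR 1) OR ((NOT 0 AND 0) OR NOT 1)) -> 0
  row 19 [10011]: (((1 IMPLIES 1) XOR 1) OR ((NOT 1 AND 0) OR NOT 1)) -> 0
  row 20 [10100]: (((1 IMPLIES 1) XOR 0) OR ((NOT 0 AND 1) OR NOT 0)) -> 1
  row 21 [10101]: (((1 IMPLIES 1) XOR 0) OR ((NOT 1 AND 1) OR NOT 0)) -> 1
  row 22 [10110]: (((1 IMPLIES 1) XOR 1) OR ((NOT 0 AND 1) OR NOT 1)) -> 1
  row 23 [10111]: (((1 IMPLIES 1) XOR 1) OR ((NOT 1 AND 1) OR NOT 1)) -> 0
  row 24 [11000]: (((1 IMPLIES 1) XOR 0) OR ((NOT 0 AND 0) OR NOT 0)) -> 1
  row 25 [11001]: (((1 IMPLIES 1) XOR 0) OR ((NOT 1 AND 0) OR NOT 0)) -> 1
  row 26 [11010]: (((1 IMPLIES 1) XOR 1) OR ((NOT 0 AND 0) OR NOT 1)) -> 0
  row 27 [11011]: (((1 IMPLIES 1) XOR 1) OR ((NOT 1 AND 0) OR NOT 1)) -> 0
  row 28 [11100]: (((1 IMPLIES 1) XOR 0) OR ((NOT 0 AND 1) OR NOT 0)) -> 1
  row 29 [11101]: (((1 IMPLIES 1) XOR 0) OR ((NOT 1 AND 1) OR NOT 0)) -> 1
  row 30 [11110]: (((1 IMPLIES 1) XOR 1) OR ((NOT 0 AND 1) OR NOT 1)) -> 1
  row 31 [11111]: (((1 IMPLIES 1) XOR 1) OR ((NOT 1 AND 1) OR NOT 1)) -> 0
Full result column, 4 rows per line (a,b,c fixed per line; d,e runs 00..11 left to right):
  rows 0-3 [a,b,c=000]: 1100  = hex C
  rows 4-7 [a,b,c=001]: 1110  = hex E
  rows 8-11 [a,b,c=010]: 1100  = hex C
  rows 12-15 [a,b,c=011]: 1110  = hex E
  rows 16-19 [a,b,c=100]: 1100  = hex C
  rows 20-23 [a,b,c=101]: 1110  = hex E
  rows 24-27 [a,b,c=110]: 1100  = hex C
  rows 28-31 [a,b,c=111]: 1110  = hex E
Output column (row 0 .. row 31) = 11001110110011101100111011001110
Output column grouped in 4s = 1100 1110 1100 1110 1100 1110 1100 1110 = 0xCECECECE
Convert to decimal digit by digit (value = value*16 + digit):
  C -> 12
  12*16 + 14 (E) = 206
  206*16 + 12 (C) = 3308
  3308*16 + 14 (E) = 52942
  52942*16 + 12 (C) = 847084
  847084*16 + 14 (E) = 13553358
  13553358*16 + 12 (C) = 216853740
  216853740*16 + 14 (E) = 3469659854
Decimal = 3469659854

3469659854


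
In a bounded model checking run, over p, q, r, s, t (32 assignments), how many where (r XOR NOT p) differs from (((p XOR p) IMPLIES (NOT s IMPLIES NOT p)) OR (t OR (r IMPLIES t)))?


F1 = (r XOR NOT p)
F2 = (((p XOR p) IMPLIES (NOT s IMPLIES NOT p)) OR (t OR (r IMPLIES t)))
Evaluate both on each of 32 rows (bits = p,q,r,s,t):
  row 0 [00000]: F1=1 F2=1 -> 0
  row 1 [00001]: F1=1 F2=1 -> 0
  row 2 [00010]: F1=1 F2=1 -> 0
  row 3 [00011]: F1=1 F2=1 -> 0
  row 4 [00100]: F1=0 F2=1 (differ) -> 1
  row 5 [00101]: F1=0 F2=1 (differ) -> 1
  row 6 [00110]: F1=0 F2=1 (differ) -> 1
  row 7 [00111]: F1=0 F2=1 (differ) -> 1
  row 8 [01000]: F1=1 F2=1 -> 0
  row 9 [01001]: F1=1 F2=1 -> 0
  row 10 [01010]: F1=1 F2=1 -> 0
  row 11 [01011]: F1=1 F2=1 -> 0
  row 12 [01100]: F1=0 F2=1 (differ) -> 1
  row 13 [01101]: F1=0 F2=1 (differ) -> 1
  row 14 [01110]: F1=0 F2=1 (differ) -> 1
  row 15 [01111]: F1=0 F2=1 (differ) -> 1
  row 16 [10000]: F1=0 F2=1 (differ) -> 1
  row 17 [10001]: F1=0 F2=1 (differ) -> 1
  row 18 [10010]: F1=0 F2=1 (differ) -> 1
  row 19 [10011]: F1=0 F2=1 (differ) -> 1
  row 20 [10100]: F1=1 F2=1 -> 0
  row 21 [10101]: F1=1 F2=1 -> 0
  row 22 [10110]: F1=1 F2=1 -> 0
  row 23 [10111]: F1=1 F2=1 -> 0
  row 24 [11000]: F1=0 F2=1 (differ) -> 1
  row 25 [11001]: F1=0 F2=1 (differ) -> 1
  row 26 [11010]: F1=0 F2=1 (differ) -> 1
  row 27 [11011]: F1=0 F2=1 (differ) -> 1
  row 28 [11100]: F1=1 F2=1 -> 0
  row 29 [11101]: F1=1 F2=1 -> 0
  row 30 [11110]: F1=1 F2=1 -> 0
  row 31 [11111]: F1=1 F2=1 -> 0
Full result column, 8 rows per line (p,q fixed per line; r,s,t runs 000..111 left to right):
  rows 0-7 [p,q=00]: 00001111  (ones: 4)
  rows 8-15 [p,q=01]: 00001111  (ones: 4)
  rows 16-23 [p,q=10]: 11110000  (ones: 4)
  rows 24-31 [p,q=11]: 11110000  (ones: 4)
Disagreements = 4+4+4+4 = 16

16


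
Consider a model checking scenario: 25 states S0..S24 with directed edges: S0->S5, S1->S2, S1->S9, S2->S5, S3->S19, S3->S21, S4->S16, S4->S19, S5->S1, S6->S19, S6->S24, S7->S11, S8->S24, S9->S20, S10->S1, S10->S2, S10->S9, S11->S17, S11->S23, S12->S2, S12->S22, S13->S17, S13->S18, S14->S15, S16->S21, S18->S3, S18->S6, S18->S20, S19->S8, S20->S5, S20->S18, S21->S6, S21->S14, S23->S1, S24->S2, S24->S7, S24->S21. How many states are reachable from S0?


BFS from S0:
  layer 0: {S0}
  layer 1: {S5}
  layer 2: {S1}
  layer 3: {S2, S9}
  layer 4: {S20}
  layer 5: {S18}
  layer 6: {S3, S6}
  layer 7: {S19, S21, S24}
  layer 8: {S7, S8, S14}
  layer 9: {S11, S15}
  layer 10: {S17, S23}
Reachable set: {S0, S1, S2, S3, S5, S6, S7, S8, S9, S11, S14, S15, S17, S18, S19, S20, S21, S23, S24}
Count = 19

19


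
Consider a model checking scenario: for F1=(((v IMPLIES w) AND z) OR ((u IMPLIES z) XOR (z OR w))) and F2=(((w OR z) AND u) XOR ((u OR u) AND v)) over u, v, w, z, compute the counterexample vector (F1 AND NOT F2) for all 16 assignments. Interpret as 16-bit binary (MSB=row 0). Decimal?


F1 = (((v IMPLIES w) AND z) OR ((u IMPLIES z) XOR (z OR w)))
F2 = (((w OR z) AND u) XOR ((u OR u) AND v))
Counterexample to F1=>F2 is where F1=1 and F2=0.
Evaluate each row (bits = u,v,w,z, MSB first):
  row 0 [0000]: F1=1 F2=0 -> F1&~F2 -> 1
  row 1 [0001]: F1=1 F2=0 -> F1&~F2 -> 1
  row 2 [0010]: F1=0 F2=0 -> F1&~F2 -> 0
  row 3 [0011]: F1=1 F2=0 -> F1&~F2 -> 1
  row 4 [0100]: F1=1 F2=0 -> F1&~F2 -> 1
  row 5 [0101]: F1=0 F2=0 -> F1&~F2 -> 0
  row 6 [0110]: F1=0 F2=0 -> F1&~F2 -> 0
  row 7 [0111]: F1=1 F2=0 -> F1&~F2 -> 1
  row 8 [1000]: F1=0 F2=0 -> F1&~F2 -> 0
  row 9 [1001]: F1=1 F2=1 -> F1&~F2 -> 0
  row 10 [1010]: F1=1 F2=1 -> F1&~F2 -> 0
  row 11 [1011]: F1=1 F2=1 -> F1&~F2 -> 0
  row 12 [1100]: F1=0 F2=1 -> F1&~F2 -> 0
  row 13 [1101]: F1=0 F2=0 -> F1&~F2 -> 0
  row 14 [1110]: F1=1 F2=0 -> F1&~F2 -> 1
  row 15 [1111]: F1=1 F2=0 -> F1&~F2 -> 1
Full result column, 4 rows per line (u,v fixed per line; w,z runs 00..11 left to right):
  rows 0-3 [u,v=00]: 1101  = hex D
  rows 4-7 [u,v=01]: 1001  = hex 9
  rows 8-11 [u,v=10]: 0000  = hex 0
  rows 12-15 [u,v=11]: 0011  = hex 3
Counterexample vector (row 0 .. row 15) = 1101100100000011
Output column grouped in 4s = 1101 1001 0000 0011 = 0xD903
Convert to decimal digit by digit (value = value*16 + digit):
  D -> 13
  13*16 + 9 = 217
  217*16 + 0 = 3472
  3472*16 + 3 = 55555
Decimal = 55555

55555


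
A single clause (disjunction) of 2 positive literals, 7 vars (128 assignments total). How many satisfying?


Step 1: Total=2^7=128
Step 2: Unsat when all 2 false: 2^5=32
Step 3: Sat=128-32=96

96


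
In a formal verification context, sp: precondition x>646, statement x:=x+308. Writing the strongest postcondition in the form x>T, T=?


Formula: sp(P, x:=E) = exists old_x. (x = E[old_x/x]) AND P[old_x/x] (old_x is the value of x before the assignment; eliminate old_x by solving x = E[old_x/x] for old_x)
Step 1: Precondition P: x>646, i.e. old_x > 646
Step 2: Assignment gives x = old_x + 308, so old_x = x - 308
Step 3: Substitute into P: x - 308 > 646
Step 4: Simplify: x > 646+308 = 954

954


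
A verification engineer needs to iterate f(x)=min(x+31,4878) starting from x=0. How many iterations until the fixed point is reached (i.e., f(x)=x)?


Step 1: x=0, cap=4878, increment=31
Step 2: x grows by 31 each step until capped at 4878; fixed point is x=4878
Step 3: iterations = ceil(4878/31) = 158

158


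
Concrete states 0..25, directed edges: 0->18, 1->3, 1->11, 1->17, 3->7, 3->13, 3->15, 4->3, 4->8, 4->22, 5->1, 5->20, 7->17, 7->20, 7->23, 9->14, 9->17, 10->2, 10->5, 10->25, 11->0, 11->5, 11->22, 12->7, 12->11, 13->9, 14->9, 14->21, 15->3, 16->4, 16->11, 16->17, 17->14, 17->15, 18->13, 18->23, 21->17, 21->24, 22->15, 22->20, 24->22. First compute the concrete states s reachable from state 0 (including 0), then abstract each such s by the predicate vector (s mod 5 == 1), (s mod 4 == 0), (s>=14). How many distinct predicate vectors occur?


BFS from 0:
Concrete reachable: {0, 3, 7, 9, 13, 14, 15, 17, 18, 20, 21, 22, 23, 24}
Abstract via predicates (s mod 5 == 1), (s mod 4 == 0), (s>=14):
  (0,0,0) <- {3, 7, 9, 13}
  (0,0,1) <- {14, 15, 17, 18, 22, 23}
  (0,1,0) <- {0}
  (0,1,1) <- {20, 24}
  (1,0,1) <- {21}
Distinct abstract states = 5

5


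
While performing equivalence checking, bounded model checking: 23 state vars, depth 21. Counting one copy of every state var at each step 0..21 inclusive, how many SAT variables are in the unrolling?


BMC unrolls to depth k, creating one copy of each state var for steps 0..k.
Step count = 21 + 1 = 22 (steps 0 through 21)
Vars per step = 23
Total = 23 * 22 = 506

506


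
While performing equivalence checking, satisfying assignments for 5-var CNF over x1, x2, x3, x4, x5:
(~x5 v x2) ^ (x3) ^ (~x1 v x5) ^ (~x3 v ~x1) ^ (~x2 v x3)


CNF with 5 clauses over 5 vars (32 assignments).
An assignment satisfies CNF iff every clause has >=1 true literal.
Check each row (bits = x1,x2,x3,x4,x5; clause T/F shown):
  row 0 [00000]: clauses=TFTTT -> 0
  row 1 [00001]: clauses=FFTTT -> 0
  row 2 [00010]: clauses=TFTTT -> 0
  row 3 [00011]: clauses=FFTTT -> 0
  row 4 [00100]: clauses=TTTTT -> 1
  row 5 [00101]: clauses=FTTTT -> 0
  row 6 [00110]: clauses=TTTTT -> 1
  row 7 [00111]: clauses=FTTTT -> 0
  row 8 [01000]: clauses=TFTTF -> 0
  row 9 [01001]: clauses=TFTTF -> 0
  row 10 [01010]: clauses=TFTTF -> 0
  row 11 [01011]: clauses=TFTTF -> 0
  row 12 [01100]: clauses=TTTTT -> 1
  row 13 [01101]: clauses=TTTTT -> 1
  row 14 [01110]: clauses=TTTTT -> 1
  row 15 [01111]: clauses=TTTTT -> 1
  row 16 [10000]: clauses=TFFTT -> 0
  row 17 [10001]: clauses=FFTTT -> 0
  row 18 [10010]: clauses=TFFTT -> 0
  row 19 [10011]: clauses=FFTTT -> 0
  row 20 [10100]: clauses=TTFFT -> 0
  row 21 [10101]: clauses=FTTFT -> 0
  row 22 [10110]: clauses=TTFFT -> 0
  row 23 [10111]: clauses=FTTFT -> 0
  row 24 [11000]: clauses=TFFTF -> 0
  row 25 [11001]: clauses=TFTTF -> 0
  row 26 [11010]: clauses=TFFTF -> 0
  row 27 [11011]: clauses=TFTTF -> 0
  row 28 [11100]: clauses=TTFFT -> 0
  row 29 [11101]: clauses=TTTFT -> 0
  row 30 [11110]: clauses=TTFFT -> 0
  row 31 [11111]: clauses=TTTFT -> 0
Full result column, 8 rows per line (x1,x2 fixed per line; x3,x4,x5 runs 000..111 left to right):
  rows 0-7 [x1,x2=00]: 00001010  (ones: 2)
  rows 8-15 [x1,x2=01]: 00001111  (ones: 4)
  rows 16-23 [x1,x2=10]: 00000000  (ones: 0)
  rows 24-31 [x1,x2=11]: 00000000  (ones: 0)
Satisfying assignments = 2+4+0+0 = 6

6


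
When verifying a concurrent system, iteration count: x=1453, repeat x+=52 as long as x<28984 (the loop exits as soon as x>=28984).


Step 1: x goes from 1453 toward 28984 by 52; the body runs while x<28984, so iterations = ceil((bound-start)/step)
Step 2: Distance=27531
Step 3: ceil(27531/52)=530

530


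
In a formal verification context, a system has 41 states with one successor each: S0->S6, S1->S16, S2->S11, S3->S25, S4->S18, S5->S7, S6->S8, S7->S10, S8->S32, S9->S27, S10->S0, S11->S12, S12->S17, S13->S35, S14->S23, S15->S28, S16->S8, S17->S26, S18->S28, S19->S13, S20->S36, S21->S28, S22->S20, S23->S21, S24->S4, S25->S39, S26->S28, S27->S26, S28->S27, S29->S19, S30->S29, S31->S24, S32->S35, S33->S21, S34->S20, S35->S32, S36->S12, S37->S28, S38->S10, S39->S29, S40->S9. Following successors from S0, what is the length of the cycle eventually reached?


Trace from S0 until a state repeats:
  S0 -> S6 -> S8 -> S32 -> S35 -> S32
S32 first seen at step 3, revisited at step 5.
Cycle length = 5 - 3 = 2

2


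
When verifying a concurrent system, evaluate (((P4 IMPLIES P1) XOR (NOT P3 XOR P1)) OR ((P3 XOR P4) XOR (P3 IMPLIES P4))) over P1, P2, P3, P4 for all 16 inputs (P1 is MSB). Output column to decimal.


Formula: (((P4 IMPLIES P1) XOR (NOT P3 XOR P1)) OR ((P3 XOR P4) XOR (P3 IMPLIES P4))) over P1, P2, P3, P4 (16 rows)
Evaluate each row (bits = P1,P2,P3,P4, MSB first):
  row 0 [0000]: (((0 IMPLIES 0) XOR (NOT 0 XOR 0)) OR ((0 XOR 0) XOR (0 IMPLIES 0))) -> 1
  row 1 [0001]: (((1 IMPLIES 0) XOR (NOT 0 XOR 0)) OR ((0 XOR 1) XOR (0 IMPLIES 1))) -> 1
  row 2 [0010]: (((0 IMPLIES 0) XOR (NOT 1 XOR 0)) OR ((1 XOR 0) XOR (1 IMPLIES 0))) -> 1
  row 3 [0011]: (((1 IMPLIES 0) XOR (NOT 1 XOR 0)) OR ((1 XOR 1) XOR (1 IMPLIES 1))) -> 1
  row 4 [0100]: (((0 IMPLIES 0) XOR (NOT 0 XOR 0)) OR ((0 XOR 0) XOR (0 IMPLIES 0))) -> 1
  row 5 [0101]: (((1 IMPLIES 0) XOR (NOT 0 XOR 0)) OR ((0 XOR 1) XOR (0 IMPLIES 1))) -> 1
  row 6 [0110]: (((0 IMPLIES 0) XOR (NOT 1 XOR 0)) OR ((1 XOR 0) XOR (1 IMPLIES 0))) -> 1
  row 7 [0111]: (((1 IMPLIES 0) XOR (NOT 1 XOR 0)) OR ((1 XOR 1) XOR (1 IMPLIES 1))) -> 1
  row 8 [1000]: (((0 IMPLIES 1) XOR (NOT 0 XOR 1)) OR ((0 XOR 0) XOR (0 IMPLIES 0))) -> 1
  row 9 [1001]: (((1 IMPLIES 1) XOR (NOT 0 XOR 1)) OR ((0 XOR 1) XOR (0 IMPLIES 1))) -> 1
  row 10 [1010]: (((0 IMPLIES 1) XOR (NOT 1 XOR 1)) OR ((1 XOR 0) XOR (1 IMPLIES 0))) -> 1
  row 11 [1011]: (((1 IMPLIES 1) XOR (NOT 1 XOR 1)) OR ((1 XOR 1) XOR (1 IMPLIES 1))) -> 1
  row 12 [1100]: (((0 IMPLIES 1) XOR (NOT 0 XOR 1)) OR ((0 XOR 0) XOR (0 IMPLIES 0))) -> 1
  row 13 [1101]: (((1 IMPLIES 1) XOR (NOT 0 XOR 1)) OR ((0 XOR 1) XOR (0 IMPLIES 1))) -> 1
  row 14 [1110]: (((0 IMPLIES 1) XOR (NOT 1 XOR 1)) OR ((1 XOR 0) XOR (1 IMPLIES 0))) -> 1
  row 15 [1111]: (((1 IMPLIES 1) XOR (NOT 1 XOR 1)) OR ((1 XOR 1) XOR (1 IMPLIES 1))) -> 1
Full result column, 4 rows per line (P1,P2 fixed per line; P3,P4 runs 00..11 left to right):
  rows 0-3 [P1,P2=00]: 1111  = hex F
  rows 4-7 [P1,P2=01]: 1111  = hex F
  rows 8-11 [P1,P2=10]: 1111  = hex F
  rows 12-15 [P1,P2=11]: 1111  = hex F
Output column (row 0 .. row 15) = 1111111111111111
Output column grouped in 4s = 1111 1111 1111 1111 = 0xFFFF
Convert to decimal digit by digit (value = value*16 + digit):
  F -> 15
  15*16 + 15 (F) = 255
  255*16 + 15 (F) = 4095
  4095*16 + 15 (F) = 65535
Decimal = 65535

65535


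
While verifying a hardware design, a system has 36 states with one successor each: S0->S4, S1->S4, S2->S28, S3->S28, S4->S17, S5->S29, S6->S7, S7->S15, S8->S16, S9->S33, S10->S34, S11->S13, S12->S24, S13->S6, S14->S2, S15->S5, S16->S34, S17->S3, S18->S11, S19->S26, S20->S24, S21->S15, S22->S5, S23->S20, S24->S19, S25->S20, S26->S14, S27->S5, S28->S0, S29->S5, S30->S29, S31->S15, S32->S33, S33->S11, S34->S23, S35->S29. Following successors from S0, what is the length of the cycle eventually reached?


Trace from S0 until a state repeats:
  S0 -> S4 -> S17 -> S3 -> S28 -> S0
S0 first seen at step 0, revisited at step 5.
Cycle length = 5 - 0 = 5

5


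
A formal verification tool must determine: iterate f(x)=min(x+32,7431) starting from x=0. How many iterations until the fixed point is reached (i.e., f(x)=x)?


Step 1: x=0, cap=7431, increment=32
Step 2: x grows by 32 each step until capped at 7431; fixed point is x=7431
Step 3: iterations = ceil(7431/32) = 233

233


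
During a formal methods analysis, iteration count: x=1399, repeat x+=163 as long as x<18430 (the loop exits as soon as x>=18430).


Step 1: x goes from 1399 toward 18430 by 163; the body runs while x<18430, so iterations = ceil((bound-start)/step)
Step 2: Distance=17031
Step 3: ceil(17031/163)=105

105


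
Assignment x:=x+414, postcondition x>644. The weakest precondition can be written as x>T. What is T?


Formula: wp(x:=E, P) = P[E/x] (substitute E for x in postcondition)
Step 1: Postcondition: x>644
Step 2: Substitute x+414 for x: x+414>644
Step 3: Solve for x: x > 644-414 = 230

230


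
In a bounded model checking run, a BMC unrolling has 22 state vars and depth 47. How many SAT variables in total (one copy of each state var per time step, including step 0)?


BMC unrolls to depth k, creating one copy of each state var for steps 0..k.
Step count = 47 + 1 = 48 (steps 0 through 47)
Vars per step = 22
Total = 22 * 48 = 1056

1056


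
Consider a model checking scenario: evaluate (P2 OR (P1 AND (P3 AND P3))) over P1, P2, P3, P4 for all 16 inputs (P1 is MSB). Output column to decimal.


Formula: (P2 OR (P1 AND (P3 AND P3))) over P1, P2, P3, P4 (16 rows)
Evaluate each row (bits = P1,P2,P3,P4, MSB first):
  row 0 [0000]: (0 OR (0 AND (0 AND 0))) -> 0
  row 1 [0001]: (0 OR (0 AND (0 AND 0))) -> 0
  row 2 [0010]: (0 OR (0 AND (1 AND 1))) -> 0
  row 3 [0011]: (0 OR (0 AND (1 AND 1))) -> 0
  row 4 [0100]: (1 OR (0 AND (0 AND 0))) -> 1
  row 5 [0101]: (1 OR (0 AND (0 AND 0))) -> 1
  row 6 [0110]: (1 OR (0 AND (1 AND 1))) -> 1
  row 7 [0111]: (1 OR (0 AND (1 AND 1))) -> 1
  row 8 [1000]: (0 OR (1 AND (0 AND 0))) -> 0
  row 9 [1001]: (0 OR (1 AND (0 AND 0))) -> 0
  row 10 [1010]: (0 OR (1 AND (1 AND 1))) -> 1
  row 11 [1011]: (0 OR (1 AND (1 AND 1))) -> 1
  row 12 [1100]: (1 OR (1 AND (0 AND 0))) -> 1
  row 13 [1101]: (1 OR (1 AND (0 AND 0))) -> 1
  row 14 [1110]: (1 OR (1 AND (1 AND 1))) -> 1
  row 15 [1111]: (1 OR (1 AND (1 AND 1))) -> 1
Full result column, 4 rows per line (P1,P2 fixed per line; P3,P4 runs 00..11 left to right):
  rows 0-3 [P1,P2=00]: 0000  = hex 0
  rows 4-7 [P1,P2=01]: 1111  = hex F
  rows 8-11 [P1,P2=10]: 0011  = hex 3
  rows 12-15 [P1,P2=11]: 1111  = hex F
Output column (row 0 .. row 15) = 0000111100111111
Output column grouped in 4s = 0000 1111 0011 1111 = 0x0F3F
Convert to decimal digit by digit (value = value*16 + digit):
  0 -> 0
  0*16 + 15 (F) = 15
  15*16 + 3 = 243
  243*16 + 15 (F) = 3903
Decimal = 3903

3903


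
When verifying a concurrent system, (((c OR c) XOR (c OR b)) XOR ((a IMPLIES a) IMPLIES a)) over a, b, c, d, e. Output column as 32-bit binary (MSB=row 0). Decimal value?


Formula: (((c OR c) XOR (c OR b)) XOR ((a IMPLIES a) IMPLIES a)) over a, b, c, d, e (32 rows)
Evaluate each row (bits = a,b,c,d,e, MSB first):
  row 0 [00000]: (((0 OR 0) XOR (0 OR 0)) XOR ((0 IMPLIES 0) IMPLIES 0)) -> 0
  row 1 [00001]: (((0 OR 0) XOR (0 OR 0)) XOR ((0 IMPLIES 0) IMPLIES 0)) -> 0
  row 2 [00010]: (((0 OR 0) XOR (0 OR 0)) XOR ((0 IMPLIES 0) IMPLIES 0)) -> 0
  row 3 [00011]: (((0 OR 0) XOR (0 OR 0)) XOR ((0 IMPLIES 0) IMPLIES 0)) -> 0
  row 4 [00100]: (((1 OR 1) XOR (1 OR 0)) XOR ((0 IMPLIES 0) IMPLIES 0)) -> 0
  row 5 [00101]: (((1 OR 1) XOR (1 OR 0)) XOR ((0 IMPLIES 0) IMPLIES 0)) -> 0
  row 6 [00110]: (((1 OR 1) XOR (1 OR 0)) XOR ((0 IMPLIES 0) IMPLIES 0)) -> 0
  row 7 [00111]: (((1 OR 1) XOR (1 OR 0)) XOR ((0 IMPLIES 0) IMPLIES 0)) -> 0
  row 8 [01000]: (((0 OR 0) XOR (0 OR 1)) XOR ((0 IMPLIES 0) IMPLIES 0)) -> 1
  row 9 [01001]: (((0 OR 0) XOR (0 OR 1)) XOR ((0 IMPLIES 0) IMPLIES 0)) -> 1
  row 10 [01010]: (((0 OR 0) XOR (0 OR 1)) XOR ((0 IMPLIES 0) IMPLIES 0)) -> 1
  row 11 [01011]: (((0 OR 0) XOR (0 OR 1)) XOR ((0 IMPLIES 0) IMPLIES 0)) -> 1
  row 12 [01100]: (((1 OR 1) XOR (1 OR 1)) XOR ((0 IMPLIES 0) IMPLIES 0)) -> 0
  row 13 [01101]: (((1 OR 1) XOR (1 OR 1)) XOR ((0 IMPLIES 0) IMPLIES 0)) -> 0
  row 14 [01110]: (((1 OR 1) XOR (1 OR 1)) XOR ((0 IMPLIES 0) IMPLIES 0)) -> 0
  row 15 [01111]: (((1 OR 1) XOR (1 OR 1)) XOR ((0 IMPLIES 0) IMPLIES 0)) -> 0
  row 16 [10000]: (((0 OR 0) XOR (0 OR 0)) XOR ((1 IMPLIES 1) IMPLIES 1)) -> 1
  row 17 [10001]: (((0 OR 0) XOR (0 OR 0)) XOR ((1 IMPLIES 1) IMPLIES 1)) -> 1
  row 18 [10010]: (((0 OR 0) XOR (0 OR 0)) XOR ((1 IMPLIES 1) IMPLIES 1)) -> 1
  row 19 [10011]: (((0 OR 0) XOR (0 OR 0)) XOR ((1 IMPLIES 1) IMPLIES 1)) -> 1
  row 20 [10100]: (((1 OR 1) XOR (1 OR 0)) XOR ((1 IMPLIES 1) IMPLIES 1)) -> 1
  row 21 [10101]: (((1 OR 1) XOR (1 OR 0)) XOR ((1 IMPLIES 1) IMPLIES 1)) -> 1
  row 22 [10110]: (((1 OR 1) XOR (1 OR 0)) XOR ((1 IMPLIES 1) IMPLIES 1)) -> 1
  row 23 [10111]: (((1 OR 1) XOR (1 OR 0)) XOR ((1 IMPLIES 1) IMPLIES 1)) -> 1
  row 24 [11000]: (((0 OR 0) XOR (0 OR 1)) XOR ((1 IMPLIES 1) IMPLIES 1)) -> 0
  row 25 [11001]: (((0 OR 0) XOR (0 OR 1)) XOR ((1 IMPLIES 1) IMPLIES 1)) -> 0
  row 26 [11010]: (((0 OR 0) XOR (0 OR 1)) XOR ((1 IMPLIES 1) IMPLIES 1)) -> 0
  row 27 [11011]: (((0 OR 0) XOR (0 OR 1)) XOR ((1 IMPLIES 1) IMPLIES 1)) -> 0
  row 28 [11100]: (((1 OR 1) XOR (1 OR 1)) XOR ((1 IMPLIES 1) IMPLIES 1)) -> 1
  row 29 [11101]: (((1 OR 1) XOR (1 OR 1)) XOR ((1 IMPLIES 1) IMPLIES 1)) -> 1
  row 30 [11110]: (((1 OR 1) XOR (1 OR 1)) XOR ((1 IMPLIES 1) IMPLIES 1)) -> 1
  row 31 [11111]: (((1 OR 1) XOR (1 OR 1)) XOR ((1 IMPLIES 1) IMPLIES 1)) -> 1
Full result column, 4 rows per line (a,b,c fixed per line; d,e runs 00..11 left to right):
  rows 0-3 [a,b,c=000]: 0000  = hex 0
  rows 4-7 [a,b,c=001]: 0000  = hex 0
  rows 8-11 [a,b,c=010]: 1111  = hex F
  rows 12-15 [a,b,c=011]: 0000  = hex 0
  rows 16-19 [a,b,c=100]: 1111  = hex F
  rows 20-23 [a,b,c=101]: 1111  = hex F
  rows 24-27 [a,b,c=110]: 0000  = hex 0
  rows 28-31 [a,b,c=111]: 1111  = hex F
Output column (row 0 .. row 31) = 00000000111100001111111100001111
Output column grouped in 4s = 0000 0000 1111 0000 1111 1111 0000 1111 = 0x00F0FF0F
Convert to decimal digit by digit (value = value*16 + digit):
  0 -> 0
  0*16 + 0 = 0
  0*16 + 15 (F) = 15
  15*16 + 0 = 240
  240*16 + 15 (F) = 3855
  3855*16 + 15 (F) = 61695
  61695*16 + 0 = 987120
  987120*16 + 15 (F) = 15793935
Decimal = 15793935

15793935


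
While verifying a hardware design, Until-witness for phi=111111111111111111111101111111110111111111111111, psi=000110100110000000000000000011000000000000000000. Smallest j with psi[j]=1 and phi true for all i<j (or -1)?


(phi U psi) at 0: need smallest j with psi[j]=1 and phi[i]=1 for all i in [0,j).
Scan from step 0:
  step 0: phi=1, psi=0 -> continue
  step 1: phi=1, psi=0 -> continue
  step 2: phi=1, psi=0 -> continue
  step 3: psi=1 and phi held for [0,3) -> witness found
Witness step = 3

3


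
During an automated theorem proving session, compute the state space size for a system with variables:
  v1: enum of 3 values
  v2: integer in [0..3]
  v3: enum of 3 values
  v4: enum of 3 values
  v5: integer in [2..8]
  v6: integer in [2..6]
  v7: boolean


State space = product of domain sizes of all variables.
Domain sizes:
  v1 (enum of 3 values): 3
  v2 (integer in [0..3]): 4
  v3 (enum of 3 values): 3
  v4 (enum of 3 values): 3
  v5 (integer in [2..8]): 7
  v6 (integer in [2..6]): 5
  v7 (boolean): 2
Product = 3 * 4 * 3 * 3 * 7 * 5 * 2 = 7560

7560


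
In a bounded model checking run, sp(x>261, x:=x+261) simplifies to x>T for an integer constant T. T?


Formula: sp(P, x:=E) = exists old_x. (x = E[old_x/x]) AND P[old_x/x] (old_x is the value of x before the assignment; eliminate old_x by solving x = E[old_x/x] for old_x)
Step 1: Precondition P: x>261, i.e. old_x > 261
Step 2: Assignment gives x = old_x + 261, so old_x = x - 261
Step 3: Substitute into P: x - 261 > 261
Step 4: Simplify: x > 261+261 = 522

522


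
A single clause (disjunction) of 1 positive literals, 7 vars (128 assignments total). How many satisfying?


Step 1: Total=2^7=128
Step 2: Unsat when all 1 false: 2^6=64
Step 3: Sat=128-64=64

64


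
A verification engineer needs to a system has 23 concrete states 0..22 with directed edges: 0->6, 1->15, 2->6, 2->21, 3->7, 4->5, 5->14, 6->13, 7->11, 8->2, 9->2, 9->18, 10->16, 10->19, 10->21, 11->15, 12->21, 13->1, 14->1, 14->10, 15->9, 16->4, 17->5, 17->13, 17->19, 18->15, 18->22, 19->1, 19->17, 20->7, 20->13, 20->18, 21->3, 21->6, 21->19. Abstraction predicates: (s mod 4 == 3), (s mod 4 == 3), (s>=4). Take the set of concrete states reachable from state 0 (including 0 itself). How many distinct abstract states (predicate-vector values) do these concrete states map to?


BFS from 0:
Concrete reachable: {0, 1, 2, 3, 4, 5, 6, 7, 9, 10, 11, 13, 14, 15, 16, 17, 18, 19, 21, 22}
Abstract via predicates (s mod 4 == 3), (s mod 4 == 3), (s>=4):
  (0,0,0) <- {0, 1, 2}
  (0,0,1) <- {4, 5, 6, 9, 10, 13, 14, 16, 17, 18, 21, 22}
  (1,1,0) <- {3}
  (1,1,1) <- {7, 11, 15, 19}
Distinct abstract states = 4

4


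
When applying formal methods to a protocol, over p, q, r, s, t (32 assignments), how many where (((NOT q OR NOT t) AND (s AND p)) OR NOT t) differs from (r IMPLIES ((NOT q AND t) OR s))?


F1 = (((NOT q OR NOT t) AND (s AND p)) OR NOT t)
F2 = (r IMPLIES ((NOT q AND t) OR s))
Evaluate both on each of 32 rows (bits = p,q,r,s,t):
  row 0 [00000]: F1=1 F2=1 -> 0
  row 1 [00001]: F1=0 F2=1 (differ) -> 1
  row 2 [00010]: F1=1 F2=1 -> 0
  row 3 [00011]: F1=0 F2=1 (differ) -> 1
  row 4 [00100]: F1=1 F2=0 (differ) -> 1
  row 5 [00101]: F1=0 F2=1 (differ) -> 1
  row 6 [00110]: F1=1 F2=1 -> 0
  row 7 [00111]: F1=0 F2=1 (differ) -> 1
  row 8 [01000]: F1=1 F2=1 -> 0
  row 9 [01001]: F1=0 F2=1 (differ) -> 1
  row 10 [01010]: F1=1 F2=1 -> 0
  row 11 [01011]: F1=0 F2=1 (differ) -> 1
  row 12 [01100]: F1=1 F2=0 (differ) -> 1
  row 13 [01101]: F1=0 F2=0 -> 0
  row 14 [01110]: F1=1 F2=1 -> 0
  row 15 [01111]: F1=0 F2=1 (differ) -> 1
  row 16 [10000]: F1=1 F2=1 -> 0
  row 17 [10001]: F1=0 F2=1 (differ) -> 1
  row 18 [10010]: F1=1 F2=1 -> 0
  row 19 [10011]: F1=1 F2=1 -> 0
  row 20 [10100]: F1=1 F2=0 (differ) -> 1
  row 21 [10101]: F1=0 F2=1 (differ) -> 1
  row 22 [10110]: F1=1 F2=1 -> 0
  row 23 [10111]: F1=1 F2=1 -> 0
  row 24 [11000]: F1=1 F2=1 -> 0
  row 25 [11001]: F1=0 F2=1 (differ) -> 1
  row 26 [11010]: F1=1 F2=1 -> 0
  row 27 [11011]: F1=0 F2=1 (differ) -> 1
  row 28 [11100]: F1=1 F2=0 (differ) -> 1
  row 29 [11101]: F1=0 F2=0 -> 0
  row 30 [11110]: F1=1 F2=1 -> 0
  row 31 [11111]: F1=0 F2=1 (differ) -> 1
Full result column, 8 rows per line (p,q fixed per line; r,s,t runs 000..111 left to right):
  rows 0-7 [p,q=00]: 01011101  (ones: 5)
  rows 8-15 [p,q=01]: 01011001  (ones: 4)
  rows 16-23 [p,q=10]: 01001100  (ones: 3)
  rows 24-31 [p,q=11]: 01011001  (ones: 4)
Disagreements = 5+4+3+4 = 16

16


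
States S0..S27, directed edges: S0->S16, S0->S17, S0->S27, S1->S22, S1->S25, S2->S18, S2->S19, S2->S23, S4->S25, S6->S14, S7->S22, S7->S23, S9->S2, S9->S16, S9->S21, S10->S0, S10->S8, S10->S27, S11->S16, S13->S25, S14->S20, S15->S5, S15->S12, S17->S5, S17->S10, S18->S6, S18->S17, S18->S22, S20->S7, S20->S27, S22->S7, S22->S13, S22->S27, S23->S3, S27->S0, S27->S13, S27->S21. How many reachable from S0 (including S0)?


BFS from S0:
  layer 0: {S0}
  layer 1: {S16, S17, S27}
  layer 2: {S5, S10, S13, S21}
  layer 3: {S8, S25}
Reachable set: {S0, S5, S8, S10, S13, S16, S17, S21, S25, S27}
Count = 10

10


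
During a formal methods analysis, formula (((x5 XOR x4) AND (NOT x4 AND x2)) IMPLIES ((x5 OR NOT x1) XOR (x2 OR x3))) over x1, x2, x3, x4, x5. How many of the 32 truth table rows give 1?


Formula: (((x5 XOR x4) AND (NOT x4 AND x2)) IMPLIES ((x5 OR NOT x1) XOR (x2 OR x3))) over 5 vars (32 rows)
Evaluate each row (x1, x2, x3, x4, x5 as bits, MSB first):
  row 0 [00000]: (((0 XOR 0) AND (NOT 0 AND 0)) IMPLIES ((0 OR NOT 0) XOR (0 OR 0))) -> 1
  row 1 [00001]: (((1 XOR 0) AND (NOT 0 AND 0)) IMPLIES ((1 OR NOT 0) XOR (0 OR 0))) -> 1
  row 2 [00010]: (((0 XOR 1) AND (NOT 1 AND 0)) IMPLIES ((0 OR NOT 0) XOR (0 OR 0))) -> 1
  row 3 [00011]: (((1 XOR 1) AND (NOT 1 AND 0)) IMPLIES ((1 OR NOT 0) XOR (0 OR 0))) -> 1
  row 4 [00100]: (((0 XOR 0) AND (NOT 0 AND 0)) IMPLIES ((0 OR NOT 0) XOR (0 OR 1))) -> 1
  row 5 [00101]: (((1 XOR 0) AND (NOT 0 AND 0)) IMPLIES ((1 OR NOT 0) XOR (0 OR 1))) -> 1
  row 6 [00110]: (((0 XOR 1) AND (NOT 1 AND 0)) IMPLIES ((0 OR NOT 0) XOR (0 OR 1))) -> 1
  row 7 [00111]: (((1 XOR 1) AND (NOT 1 AND 0)) IMPLIES ((1 OR NOT 0) XOR (0 OR 1))) -> 1
  row 8 [01000]: (((0 XOR 0) AND (NOT 0 AND 1)) IMPLIES ((0 OR NOT 0) XOR (1 OR 0))) -> 1
  row 9 [01001]: (((1 XOR 0) AND (NOT 0 AND 1)) IMPLIES ((1 OR NOT 0) XOR (1 OR 0))) -> 0
  row 10 [01010]: (((0 XOR 1) AND (NOT 1 AND 1)) IMPLIES ((0 OR NOT 0) XOR (1 OR 0))) -> 1
  row 11 [01011]: (((1 XOR 1) AND (NOT 1 AND 1)) IMPLIES ((1 OR NOT 0) XOR (1 OR 0))) -> 1
  row 12 [01100]: (((0 XOR 0) AND (NOT 0 AND 1)) IMPLIES ((0 OR NOT 0) XOR (1 OR 1))) -> 1
  row 13 [01101]: (((1 XOR 0) AND (NOT 0 AND 1)) IMPLIES ((1 OR NOT 0) XOR (1 OR 1))) -> 0
  row 14 [01110]: (((0 XOR 1) AND (NOT 1 AND 1)) IMPLIES ((0 OR NOT 0) XOR (1 OR 1))) -> 1
  row 15 [01111]: (((1 XOR 1) AND (NOT 1 AND 1)) IMPLIES ((1 OR NOT 0) XOR (1 OR 1))) -> 1
  row 16 [10000]: (((0 XOR 0) AND (NOT 0 AND 0)) IMPLIES ((0 OR NOT 1) XOR (0 OR 0))) -> 1
  row 17 [10001]: (((1 XOR 0) AND (NOT 0 AND 0)) IMPLIES ((1 OR NOT 1) XOR (0 OR 0))) -> 1
  row 18 [10010]: (((0 XOR 1) AND (NOT 1 AND 0)) IMPLIES ((0 OR NOT 1) XOR (0 OR 0))) -> 1
  row 19 [10011]: (((1 XOR 1) AND (NOT 1 AND 0)) IMPLIES ((1 OR NOT 1) XOR (0 OR 0))) -> 1
  row 20 [10100]: (((0 XOR 0) AND (NOT 0 AND 0)) IMPLIES ((0 OR NOT 1) XOR (0 OR 1))) -> 1
  row 21 [10101]: (((1 XOR 0) AND (NOT 0 AND 0)) IMPLIES ((1 OR NOT 1) XOR (0 OR 1))) -> 1
  row 22 [10110]: (((0 XOR 1) AND (NOT 1 AND 0)) IMPLIES ((0 OR NOT 1) XOR (0 OR 1))) -> 1
  row 23 [10111]: (((1 XOR 1) AND (NOT 1 AND 0)) IMPLIES ((1 OR NOT 1) XOR (0 OR 1))) -> 1
  row 24 [11000]: (((0 XOR 0) AND (NOT 0 AND 1)) IMPLIES ((0 OR NOT 1) XOR (1 OR 0))) -> 1
  row 25 [11001]: (((1 XOR 0) AND (NOT 0 AND 1)) IMPLIES ((1 OR NOT 1) XOR (1 OR 0))) -> 0
  row 26 [11010]: (((0 XOR 1) AND (NOT 1 AND 1)) IMPLIES ((0 OR NOT 1) XOR (1 OR 0))) -> 1
  row 27 [11011]: (((1 XOR 1) AND (NOT 1 AND 1)) IMPLIES ((1 OR NOT 1) XOR (1 OR 0))) -> 1
  row 28 [11100]: (((0 XOR 0) AND (NOT 0 AND 1)) IMPLIES ((0 OR NOT 1) XOR (1 OR 1))) -> 1
  row 29 [11101]: (((1 XOR 0) AND (NOT 0 AND 1)) IMPLIES ((1 OR NOT 1) XOR (1 OR 1))) -> 0
  row 30 [11110]: (((0 XOR 1) AND (NOT 1 AND 1)) IMPLIES ((0 OR NOT 1) XOR (1 OR 1))) -> 1
  row 31 [11111]: (((1 XOR 1) AND (NOT 1 AND 1)) IMPLIES ((1 OR NOT 1) XOR (1 OR 1))) -> 1
Full result column, 8 rows per line (x1,x2 fixed per line; x3,x4,x5 runs 000..111 left to right):
  rows 0-7 [x1,x2=00]: 11111111  (ones: 8)
  rows 8-15 [x1,x2=01]: 10111011  (ones: 6)
  rows 16-23 [x1,x2=10]: 11111111  (ones: 8)
  rows 24-31 [x1,x2=11]: 10111011  (ones: 6)
Count of 1-rows = 8+6+8+6 = 28

28
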